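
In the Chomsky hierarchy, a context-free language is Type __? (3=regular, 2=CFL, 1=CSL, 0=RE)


Chomsky hierarchy levels:
  Type 3: Regular (DFA/NFA/regex)
  Type 2: Context-free (PDA)
  Type 1: Context-sensitive
  Type 0: Recursively enumerable (TM)
'context-free' corresponds to Type 2

2


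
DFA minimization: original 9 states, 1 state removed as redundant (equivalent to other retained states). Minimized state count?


Original DFA: 9 states
Redundant states removed: 1
Minimized states = original - removed
= 9 - 1
= 8

8


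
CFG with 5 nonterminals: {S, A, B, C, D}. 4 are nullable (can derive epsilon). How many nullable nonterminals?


Nonterminals: {S, A, B, C, D}
A nonterminal is nullable if it can derive epsilon
Counting nullable nonterminals: 4
Total nullable = 4

4


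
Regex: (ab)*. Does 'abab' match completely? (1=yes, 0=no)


Pattern: (ab)*
String: 'abab'
Pattern requires: zero or more repetitions of 'ab'
Pairs: ['ab', 'ab']
All pairs are 'ab'? Yes
Result: 1

1


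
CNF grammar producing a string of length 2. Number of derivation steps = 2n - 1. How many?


Chomsky Normal Form derivation:
String length n = 2
Each step either:
  - Splits a nonterminal into two (n-1 such steps)
  - Converts a nonterminal to terminal (n such steps)
Total = (n-1) + n = 2n - 1
= 2(2) - 1
= 4 - 1
= 3

3


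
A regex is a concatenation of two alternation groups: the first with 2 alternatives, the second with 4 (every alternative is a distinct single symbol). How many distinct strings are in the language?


First group: 2 alternatives
Second group: 4 alternatives
Concatenation: each choice from group 1 pairs with each from group 2
Total = 2 x 4 = 8

8


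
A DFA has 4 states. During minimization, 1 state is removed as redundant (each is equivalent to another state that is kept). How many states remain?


Original DFA: 4 states
Redundant states removed: 1
Minimized states = original - removed
= 4 - 1
= 3

3


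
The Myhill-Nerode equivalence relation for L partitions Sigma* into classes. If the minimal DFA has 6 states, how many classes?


Myhill-Nerode theorem:
Number of equivalence classes = number of states in minimal DFA
Minimal DFA states = 6
Therefore equivalence classes = 6

6


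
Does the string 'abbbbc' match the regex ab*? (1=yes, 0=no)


Pattern: ab*
String: 'abbbbc'
Pattern requires: exactly one 'a' followed by zero or more 'b's
First char is 'a' -> OK
Rest 'bbbbc': all b's? No
Result: 0

0


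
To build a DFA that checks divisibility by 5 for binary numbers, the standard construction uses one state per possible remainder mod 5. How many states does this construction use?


Divisibility by 5 is tracked via the remainder mod 5: 0, 1, ..., 4
The construction assigns one state to each remainder
Number of remainders = 5

5


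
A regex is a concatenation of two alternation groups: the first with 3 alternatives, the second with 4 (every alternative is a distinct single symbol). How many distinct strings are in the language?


First group: 3 alternatives
Second group: 4 alternatives
Concatenation: each choice from group 1 pairs with each from group 2
Total = 3 x 4 = 12

12


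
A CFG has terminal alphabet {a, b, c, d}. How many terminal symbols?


Terminal symbols: a, b, c, d
Counting each: a (#1), b (#2), c (#3), d (#4)
Total = 4

4


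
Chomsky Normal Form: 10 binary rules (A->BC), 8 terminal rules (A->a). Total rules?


CNF allows two rule forms:
  A -> BC (binary): 10 rules
  A -> a (terminal): 8 rules
Total = 10 + 8 = 18

18


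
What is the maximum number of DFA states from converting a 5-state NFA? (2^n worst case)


NFA has 5 states
Subset construction: each DFA state = subset of NFA states
Maximum subsets = 2^5
2^5 = 32

32


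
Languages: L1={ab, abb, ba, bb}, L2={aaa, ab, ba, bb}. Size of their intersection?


L1 = {ab, abb, ba, bb}
L2 = {aaa, ab, ba, bb}
Checking each string in L1 against L2:
  'ab': in L2? Yes
  'abb': in L2? No
  'ba': in L2? Yes
  'bb': in L2? Yes
Intersection = {ab, ba, bb}
|L1 ∩ L2| = 3

3


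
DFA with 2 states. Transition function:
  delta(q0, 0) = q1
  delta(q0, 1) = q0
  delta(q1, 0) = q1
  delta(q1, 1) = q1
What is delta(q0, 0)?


Looking up transition function:
delta(q0, 0) in the table
Row: q0, Column: 0
Result: q1

q1


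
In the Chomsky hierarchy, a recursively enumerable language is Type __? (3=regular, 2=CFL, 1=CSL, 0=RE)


Chomsky hierarchy levels:
  Type 3: Regular (DFA/NFA/regex)
  Type 2: Context-free (PDA)
  Type 1: Context-sensitive
  Type 0: Recursively enumerable (TM)
'recursively enumerable' corresponds to Type 0

0


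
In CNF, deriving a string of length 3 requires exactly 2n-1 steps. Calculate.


Chomsky Normal Form derivation:
String length n = 3
Each step either:
  - Splits a nonterminal into two (n-1 such steps)
  - Converts a nonterminal to terminal (n such steps)
Total = (n-1) + n = 2n - 1
= 2(3) - 1
= 6 - 1
= 5

5


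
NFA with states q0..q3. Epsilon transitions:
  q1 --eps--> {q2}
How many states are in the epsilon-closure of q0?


Starting from q0
Initialize closure = {q0}
q0 has no outgoing epsilon transitions -> nothing to add
Final closure: {q0}
Size = 1

1


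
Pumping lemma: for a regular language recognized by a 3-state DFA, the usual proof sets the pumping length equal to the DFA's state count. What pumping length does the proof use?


Pumping lemma for regular languages (standard proof):
Take p = |Q|, the number of DFA states.
Any string of length >= |Q| passes through |Q|+1 states while reading its first |Q| symbols,
so by pigeonhole some state repeats, giving the loop that can be pumped.
Here |Q| = 3
Therefore the proof uses p = 3

3


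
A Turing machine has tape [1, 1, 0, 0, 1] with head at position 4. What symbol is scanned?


Tape: [1, 1, 0, 0, 1]
Positions: 0 1 2 3 4
Values:    1 1 0 0 1
Head at position 4
tape[4] = 1

1


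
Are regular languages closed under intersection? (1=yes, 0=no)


Regular languages are closed under:
- Union (DFA product construction)
- Intersection (DFA product construction)
- Complement (swap accept/reject states)
- Concatenation (NFA construction)
- Kleene star (NFA construction)
intersection is in this list
Therefore: closed

1


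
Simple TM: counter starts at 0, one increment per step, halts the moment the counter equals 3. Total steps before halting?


Counter starts at 0. Counting sequence:
  Step 1: counter = 1
  Step 2: counter = 2
  Step 3: counter = 3
Counter reached 3 -> halt
Total steps = 3

3


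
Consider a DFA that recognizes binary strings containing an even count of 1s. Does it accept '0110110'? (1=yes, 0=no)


DFA has 2 states: q_even (start, accept=yes) and q_odd
Processing string '0110110' character by character:
  Position 0: read '0', 1-count=0 -> q_even (no change)
  Position 1: read '1', 1-count=1 -> q_odd
  Position 2: read '1', 1-count=2 -> q_even
  Position 3: read '0', 1-count=2 -> q_even (no change)
  Position 4: read '1', 1-count=3 -> q_odd
  Position 5: read '1', 1-count=4 -> q_even
  Position 6: read '0', 1-count=4 -> q_even (no change)
Final state: q_even, total 1s = 4 (even); the DFA requires an even count -> accept

1


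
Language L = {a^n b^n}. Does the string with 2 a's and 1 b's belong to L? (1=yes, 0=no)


Language requires equal numbers of a's and b's
PDA pushes for each 'a', pops for each 'b'
Number of a's = 2
Number of b's = 1
2 != 1 -> Reject

0


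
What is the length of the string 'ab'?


String: 'ab'
Counting characters:
  'a' appears 1 time(s)
  'b' appears 1 time(s)
Total length = 1 + 1 = 2

2


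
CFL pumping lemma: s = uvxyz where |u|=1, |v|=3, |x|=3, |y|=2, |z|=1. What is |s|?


|s| = |u| + |v| + |x| + |y| + |z|
= 1 + 3 + 3 + 2 + 1
= 4 + 3 + 3
= 7 + 3
= 10

10


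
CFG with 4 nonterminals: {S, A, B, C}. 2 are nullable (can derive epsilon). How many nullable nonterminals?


Nonterminals: {S, A, B, C}
A nonterminal is nullable if it can derive epsilon
Counting nullable nonterminals: 2
Total nullable = 2

2


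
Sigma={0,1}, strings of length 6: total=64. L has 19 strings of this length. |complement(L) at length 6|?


Alphabet: {0,1}
String length: 6
Total strings of length 6 = 2^6 = 64
Strings in L = 19
Complement = total - |L|
= 64 - 19
= 45

45


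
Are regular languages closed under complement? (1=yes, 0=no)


Regular languages are closed under all standard operations:
- Union: Yes (product construction)
- Intersection: Yes (product construction)
- Complement: Yes (swap accept/reject)
- Concatenation: Yes (NFA construction)
Operation: complement -> Closed

1


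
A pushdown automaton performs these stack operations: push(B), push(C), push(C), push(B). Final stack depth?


Tracing stack operations:
  push(B) -> stack = [B], depth=1
  push(C) -> stack = [B,C], depth=2
  push(C) -> stack = [B,C,C], depth=3
  push(B) -> stack = [B,C,C,B], depth=4
Final depth = 4

4


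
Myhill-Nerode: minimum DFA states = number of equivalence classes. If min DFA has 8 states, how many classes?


Myhill-Nerode theorem:
Number of equivalence classes = number of states in minimal DFA
Minimal DFA states = 8
Therefore equivalence classes = 8

8


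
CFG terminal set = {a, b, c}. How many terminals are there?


Terminal symbols: a, b, c
Counting each: a (#1), b (#2), c (#3)
Total = 3

3


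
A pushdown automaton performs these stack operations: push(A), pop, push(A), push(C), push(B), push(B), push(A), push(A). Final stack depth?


Tracing stack operations:
  push(A) -> stack = [A], depth=1
  pop -> removed A, stack = [], depth=0
  push(A) -> stack = [A], depth=1
  push(C) -> stack = [A,C], depth=2
  push(B) -> stack = [A,C,B], depth=3
  push(B) -> stack = [A,C,B,B], depth=4
  push(A) -> stack = [A,C,B,B,A], depth=5
  push(A) -> stack = [A,C,B,B,A,A], depth=6
Final depth = 6

6


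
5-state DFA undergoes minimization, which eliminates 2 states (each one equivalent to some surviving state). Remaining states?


Original DFA: 5 states
Redundant states removed: 2
Minimized states = original - removed
= 5 - 2
= 3

3


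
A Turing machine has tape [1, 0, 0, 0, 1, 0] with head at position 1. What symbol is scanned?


Tape: [1, 0, 0, 0, 1, 0]
Positions: 0 1 2 3 4 5
Values:    1 0 0 0 1 0
Head at position 1
tape[1] = 0

0


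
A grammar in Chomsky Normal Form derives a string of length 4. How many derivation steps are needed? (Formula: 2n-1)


Chomsky Normal Form derivation:
String length n = 4
Each step either:
  - Splits a nonterminal into two (n-1 such steps)
  - Converts a nonterminal to terminal (n such steps)
Total = (n-1) + n = 2n - 1
= 2(4) - 1
= 8 - 1
= 7

7


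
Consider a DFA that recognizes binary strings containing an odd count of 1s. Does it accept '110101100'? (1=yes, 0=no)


DFA has 2 states: q_even (start, accept=no) and q_odd
Processing string '110101100' character by character:
  Position 0: read '1', 1-count=1 -> q_odd
  Position 1: read '1', 1-count=2 -> q_even
  Position 2: read '0', 1-count=2 -> q_even (no change)
  Position 3: read '1', 1-count=3 -> q_odd
  Position 4: read '0', 1-count=3 -> q_odd (no change)
  Position 5: read '1', 1-count=4 -> q_even
  Position 6: read '1', 1-count=5 -> q_odd
  Position 7: read '0', 1-count=5 -> q_odd (no change)
  Position 8: read '0', 1-count=5 -> q_odd (no change)
Final state: q_odd, total 1s = 5 (odd); the DFA requires an odd count -> accept

1


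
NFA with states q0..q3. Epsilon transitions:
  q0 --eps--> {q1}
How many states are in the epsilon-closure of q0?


Starting from q0
Initialize closure = {q0}
Follow epsilon from q0 -> add q1
Final closure: {q0, q1}
Size = 2

2


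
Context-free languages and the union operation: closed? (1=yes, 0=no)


CFL closure properties:
  Closed under: union, concatenation, Kleene star
  NOT closed under: intersection, complement
Operation 'union' is in closed list -> Yes (closed)

1


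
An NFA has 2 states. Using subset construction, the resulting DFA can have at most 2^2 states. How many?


NFA has 2 states
Subset construction: each DFA state = subset of NFA states
Maximum subsets = 2^2
2^2 = 4

4


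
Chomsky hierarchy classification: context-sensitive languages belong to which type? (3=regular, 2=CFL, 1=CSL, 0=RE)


Chomsky hierarchy levels:
  Type 3: Regular (DFA/NFA/regex)
  Type 2: Context-free (PDA)
  Type 1: Context-sensitive
  Type 0: Recursively enumerable (TM)
'context-sensitive' corresponds to Type 1

1


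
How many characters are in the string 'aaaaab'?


String: 'aaaaab'
Counting characters:
  'a' appears 5 time(s)
  'b' appears 1 time(s)
Total length = 5 + 1 = 6

6


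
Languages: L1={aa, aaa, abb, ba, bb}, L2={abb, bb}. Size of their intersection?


L1 = {aa, aaa, abb, ba, bb}
L2 = {abb, bb}
Checking each string in L1 against L2:
  'aa': in L2? No
  'aaa': in L2? No
  'abb': in L2? Yes
  'ba': in L2? No
  'bb': in L2? Yes
Intersection = {abb, bb}
|L1 ∩ L2| = 2

2


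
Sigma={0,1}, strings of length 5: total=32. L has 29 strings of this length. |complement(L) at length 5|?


Alphabet: {0,1}
String length: 5
Total strings of length 5 = 2^5 = 32
Strings in L = 29
Complement = total - |L|
= 32 - 29
= 3

3


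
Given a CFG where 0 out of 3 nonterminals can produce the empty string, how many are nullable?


Nonterminals: {S, A, B}
A nonterminal is nullable if it can derive epsilon
Counting nullable nonterminals: 0
Total nullable = 0

0


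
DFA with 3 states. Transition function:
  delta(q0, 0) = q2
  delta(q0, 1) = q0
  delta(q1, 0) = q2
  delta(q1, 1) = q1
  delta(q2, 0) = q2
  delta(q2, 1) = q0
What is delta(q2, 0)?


Looking up transition function:
delta(q2, 0) in the table
Row: q2, Column: 0
Result: q2

q2


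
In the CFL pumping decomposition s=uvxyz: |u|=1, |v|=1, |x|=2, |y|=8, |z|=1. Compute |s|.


|s| = |u| + |v| + |x| + |y| + |z|
= 1 + 1 + 2 + 8 + 1
= 2 + 2 + 9
= 4 + 9
= 13

13


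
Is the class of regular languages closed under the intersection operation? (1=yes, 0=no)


Regular languages are closed under:
- Union (DFA product construction)
- Intersection (DFA product construction)
- Complement (swap accept/reject states)
- Concatenation (NFA construction)
- Kleene star (NFA construction)
intersection is in this list
Therefore: closed

1


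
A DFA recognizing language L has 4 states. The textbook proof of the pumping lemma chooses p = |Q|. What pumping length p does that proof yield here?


Pumping lemma for regular languages (standard proof):
Take p = |Q|, the number of DFA states.
Any string of length >= |Q| passes through |Q|+1 states while reading its first |Q| symbols,
so by pigeonhole some state repeats, giving the loop that can be pumped.
Here |Q| = 4
Therefore the proof uses p = 4

4


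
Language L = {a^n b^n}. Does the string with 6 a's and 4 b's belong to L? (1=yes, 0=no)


Language requires equal numbers of a's and b's
PDA pushes for each 'a', pops for each 'b'
Number of a's = 6
Number of b's = 4
6 != 4 -> Reject

0


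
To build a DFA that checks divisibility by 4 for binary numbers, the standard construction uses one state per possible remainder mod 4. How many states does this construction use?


Divisibility by 4 is tracked via the remainder mod 4: 0, 1, ..., 3
The construction assigns one state to each remainder
Number of remainders = 4

4


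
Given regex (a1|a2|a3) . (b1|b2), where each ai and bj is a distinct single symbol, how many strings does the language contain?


First group: 3 alternatives
Second group: 2 alternatives
Concatenation: each choice from group 1 pairs with each from group 2
Total = 3 x 2 = 6

6


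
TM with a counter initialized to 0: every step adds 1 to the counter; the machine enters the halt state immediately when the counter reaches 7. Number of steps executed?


Counter starts at 0. Counting sequence:
  Step 1: counter = 1
  Step 2: counter = 2
  Step 3: counter = 3
  Step 4: counter = 4
  Step 5: counter = 5
  Step 6: counter = 6
  Step 7: counter = 7
Counter reached 7 -> halt
Total steps = 7

7


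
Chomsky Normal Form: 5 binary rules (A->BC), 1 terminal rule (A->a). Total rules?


CNF allows two rule forms:
  A -> BC (binary): 5 rules
  A -> a (terminal): 1 rule
Total = 5 + 1 = 6

6


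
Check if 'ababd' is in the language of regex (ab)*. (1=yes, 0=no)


Pattern: (ab)*
String: 'ababd'
Pattern requires: zero or more repetitions of 'ab'
Length 5 is odd -> cannot be (ab)* -> no match
Result: 0

0


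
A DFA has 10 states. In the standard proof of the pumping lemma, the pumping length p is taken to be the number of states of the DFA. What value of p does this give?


Pumping lemma for regular languages (standard proof):
Take p = |Q|, the number of DFA states.
Any string of length >= |Q| passes through |Q|+1 states while reading its first |Q| symbols,
so by pigeonhole some state repeats, giving the loop that can be pumped.
Here |Q| = 10
Therefore the proof uses p = 10

10


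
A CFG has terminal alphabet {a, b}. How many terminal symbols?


Terminal symbols: a, b
Counting each: a (#1), b (#2)
Total = 2

2


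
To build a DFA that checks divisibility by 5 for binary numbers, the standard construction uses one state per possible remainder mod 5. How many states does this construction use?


Divisibility by 5 is tracked via the remainder mod 5: 0, 1, ..., 4
The construction assigns one state to each remainder
Number of remainders = 5

5


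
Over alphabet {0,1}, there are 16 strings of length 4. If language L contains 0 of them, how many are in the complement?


Alphabet: {0,1}
String length: 4
Total strings of length 4 = 2^4 = 16
Strings in L = 0
Complement = total - |L|
= 16 - 0
= 16

16


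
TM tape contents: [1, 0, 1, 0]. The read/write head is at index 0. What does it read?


Tape: [1, 0, 1, 0]
Positions: 0 1 2 3
Values:    1 0 1 0
Head at position 0
tape[0] = 1

1


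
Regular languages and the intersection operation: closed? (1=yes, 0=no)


Regular languages are closed under all standard operations:
- Union: Yes (product construction)
- Intersection: Yes (product construction)
- Complement: Yes (swap accept/reject)
- Concatenation: Yes (NFA construction)
Operation: intersection -> Closed

1


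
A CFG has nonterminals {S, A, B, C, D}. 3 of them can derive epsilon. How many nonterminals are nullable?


Nonterminals: {S, A, B, C, D}
A nonterminal is nullable if it can derive epsilon
Counting nullable nonterminals: 3
Total nullable = 3

3


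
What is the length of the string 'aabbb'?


String: 'aabbb'
Counting characters:
  'a' appears 2 time(s)
  'b' appears 3 time(s)
Total length = 2 + 3 = 5

5


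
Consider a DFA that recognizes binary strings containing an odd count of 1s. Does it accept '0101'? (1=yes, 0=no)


DFA has 2 states: q_even (start, accept=no) and q_odd
Processing string '0101' character by character:
  Position 0: read '0', 1-count=0 -> q_even (no change)
  Position 1: read '1', 1-count=1 -> q_odd
  Position 2: read '0', 1-count=1 -> q_odd (no change)
  Position 3: read '1', 1-count=2 -> q_even
Final state: q_even, total 1s = 2 (even); the DFA requires an odd count -> reject

0


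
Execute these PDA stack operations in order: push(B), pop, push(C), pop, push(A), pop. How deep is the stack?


Tracing stack operations:
  push(B) -> stack = [B], depth=1
  pop -> removed B, stack = [], depth=0
  push(C) -> stack = [C], depth=1
  pop -> removed C, stack = [], depth=0
  push(A) -> stack = [A], depth=1
  pop -> removed A, stack = [], depth=0
Final depth = 0

0


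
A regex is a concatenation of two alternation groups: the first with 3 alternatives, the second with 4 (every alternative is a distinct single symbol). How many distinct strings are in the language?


First group: 3 alternatives
Second group: 4 alternatives
Concatenation: each choice from group 1 pairs with each from group 2
Total = 3 x 4 = 12

12


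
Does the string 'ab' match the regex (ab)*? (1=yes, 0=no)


Pattern: (ab)*
String: 'ab'
Pattern requires: zero or more repetitions of 'ab'
Pairs: ['ab']
All pairs are 'ab'? Yes
Result: 1

1


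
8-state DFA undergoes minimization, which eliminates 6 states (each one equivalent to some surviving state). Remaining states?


Original DFA: 8 states
Redundant states removed: 6
Minimized states = original - removed
= 8 - 6
= 2

2


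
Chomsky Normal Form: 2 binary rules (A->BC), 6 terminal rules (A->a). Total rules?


CNF allows two rule forms:
  A -> BC (binary): 2 rules
  A -> a (terminal): 6 rules
Total = 2 + 6 = 8

8


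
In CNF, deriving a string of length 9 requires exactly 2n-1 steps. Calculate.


Chomsky Normal Form derivation:
String length n = 9
Each step either:
  - Splits a nonterminal into two (n-1 such steps)
  - Converts a nonterminal to terminal (n such steps)
Total = (n-1) + n = 2n - 1
= 2(9) - 1
= 18 - 1
= 17

17


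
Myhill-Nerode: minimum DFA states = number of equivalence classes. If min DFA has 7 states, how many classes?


Myhill-Nerode theorem:
Number of equivalence classes = number of states in minimal DFA
Minimal DFA states = 7
Therefore equivalence classes = 7

7


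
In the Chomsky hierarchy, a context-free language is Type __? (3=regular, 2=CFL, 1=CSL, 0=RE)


Chomsky hierarchy levels:
  Type 3: Regular (DFA/NFA/regex)
  Type 2: Context-free (PDA)
  Type 1: Context-sensitive
  Type 0: Recursively enumerable (TM)
'context-free' corresponds to Type 2

2


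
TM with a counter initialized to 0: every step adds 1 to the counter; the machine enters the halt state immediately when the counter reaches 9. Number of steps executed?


Counter starts at 0. Counting sequence:
  Step 1: counter = 1
  Step 2: counter = 2
  Step 3: counter = 3
  Step 4: counter = 4
  Step 5: counter = 5
  Step 6: counter = 6
  ...
  Step 9: counter = 9
Counter reached 9 -> halt
Total steps = 9

9


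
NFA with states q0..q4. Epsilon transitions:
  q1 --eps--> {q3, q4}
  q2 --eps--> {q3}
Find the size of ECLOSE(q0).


Starting from q0
Initialize closure = {q0}
q0 has no outgoing epsilon transitions -> nothing to add
Final closure: {q0}
Size = 1

1


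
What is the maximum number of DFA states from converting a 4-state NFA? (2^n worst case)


NFA has 4 states
Subset construction: each DFA state = subset of NFA states
Maximum subsets = 2^4
2^4 = 16

16


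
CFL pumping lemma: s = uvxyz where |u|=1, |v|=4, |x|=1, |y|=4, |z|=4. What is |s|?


|s| = |u| + |v| + |x| + |y| + |z|
= 1 + 4 + 1 + 4 + 4
= 5 + 1 + 8
= 6 + 8
= 14

14


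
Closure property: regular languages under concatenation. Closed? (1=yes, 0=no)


Regular languages are closed under:
- Union (DFA product construction)
- Intersection (DFA product construction)
- Complement (swap accept/reject states)
- Concatenation (NFA construction)
- Kleene star (NFA construction)
concatenation is in this list
Therefore: closed

1


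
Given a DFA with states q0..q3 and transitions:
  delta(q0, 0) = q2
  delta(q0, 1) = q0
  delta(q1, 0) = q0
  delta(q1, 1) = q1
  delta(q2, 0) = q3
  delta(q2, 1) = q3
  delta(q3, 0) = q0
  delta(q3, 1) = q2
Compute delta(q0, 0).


Looking up transition function:
delta(q0, 0) in the table
Row: q0, Column: 0
Result: q2

q2


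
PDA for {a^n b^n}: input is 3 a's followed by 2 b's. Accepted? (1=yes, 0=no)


Language requires equal numbers of a's and b's
PDA pushes for each 'a', pops for each 'b'
Number of a's = 3
Number of b's = 2
3 != 2 -> Reject

0


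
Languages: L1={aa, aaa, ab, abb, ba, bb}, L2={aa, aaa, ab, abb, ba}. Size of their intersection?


L1 = {aa, aaa, ab, abb, ba, bb}
L2 = {aa, aaa, ab, abb, ba}
Checking each string in L1 against L2:
  'aa': in L2? Yes
  'aaa': in L2? Yes
  'ab': in L2? Yes
  'abb': in L2? Yes
  'ba': in L2? Yes
  'bb': in L2? No
Intersection = {aa, aaa, ab, abb, ba}
|L1 ∩ L2| = 5

5


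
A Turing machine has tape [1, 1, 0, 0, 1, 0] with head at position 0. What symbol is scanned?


Tape: [1, 1, 0, 0, 1, 0]
Positions: 0 1 2 3 4 5
Values:    1 1 0 0 1 0
Head at position 0
tape[0] = 1

1


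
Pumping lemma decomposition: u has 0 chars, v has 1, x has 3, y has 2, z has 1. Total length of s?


|s| = |u| + |v| + |x| + |y| + |z|
= 0 + 1 + 3 + 2 + 1
= 1 + 3 + 3
= 4 + 3
= 7

7


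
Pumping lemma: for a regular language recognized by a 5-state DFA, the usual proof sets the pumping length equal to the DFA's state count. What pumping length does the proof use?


Pumping lemma for regular languages (standard proof):
Take p = |Q|, the number of DFA states.
Any string of length >= |Q| passes through |Q|+1 states while reading its first |Q| symbols,
so by pigeonhole some state repeats, giving the loop that can be pumped.
Here |Q| = 5
Therefore the proof uses p = 5

5


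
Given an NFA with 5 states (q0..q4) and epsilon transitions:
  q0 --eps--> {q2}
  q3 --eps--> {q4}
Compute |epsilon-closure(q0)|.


Starting from q0
Initialize closure = {q0}
Follow epsilon from q0 -> add q2
Final closure: {q0, q2}
Size = 2

2


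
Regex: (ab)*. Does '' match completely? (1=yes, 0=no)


Pattern: (ab)*
String: ''
Pattern requires: zero or more repetitions of 'ab'
Pairs: []
All pairs are 'ab'? Yes
Result: 1

1


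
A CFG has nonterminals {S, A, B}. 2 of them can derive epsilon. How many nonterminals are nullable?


Nonterminals: {S, A, B}
A nonterminal is nullable if it can derive epsilon
Counting nullable nonterminals: 2
Total nullable = 2

2


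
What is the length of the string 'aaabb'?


String: 'aaabb'
Counting characters:
  'a' appears 3 time(s)
  'b' appears 2 time(s)
Total length = 3 + 2 = 5

5


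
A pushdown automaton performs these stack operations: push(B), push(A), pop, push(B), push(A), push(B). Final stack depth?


Tracing stack operations:
  push(B) -> stack = [B], depth=1
  push(A) -> stack = [B,A], depth=2
  pop -> removed A, stack = [B], depth=1
  push(B) -> stack = [B,B], depth=2
  push(A) -> stack = [B,B,A], depth=3
  push(B) -> stack = [B,B,A,B], depth=4
Final depth = 4

4


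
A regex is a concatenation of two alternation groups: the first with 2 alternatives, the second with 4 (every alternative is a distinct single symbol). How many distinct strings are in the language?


First group: 2 alternatives
Second group: 4 alternatives
Concatenation: each choice from group 1 pairs with each from group 2
Total = 2 x 4 = 8

8


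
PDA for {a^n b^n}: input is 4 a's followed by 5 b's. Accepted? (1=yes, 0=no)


Language requires equal numbers of a's and b's
PDA pushes for each 'a', pops for each 'b'
Number of a's = 4
Number of b's = 5
4 != 5 -> Reject

0


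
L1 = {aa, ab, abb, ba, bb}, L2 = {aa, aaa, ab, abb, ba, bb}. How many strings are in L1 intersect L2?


L1 = {aa, ab, abb, ba, bb}
L2 = {aa, aaa, ab, abb, ba, bb}
Checking each string in L1 against L2:
  'aa': in L2? Yes
  'ab': in L2? Yes
  'abb': in L2? Yes
  'ba': in L2? Yes
  'bb': in L2? Yes
Intersection = {aa, ab, abb, ba, bb}
|L1 ∩ L2| = 5

5


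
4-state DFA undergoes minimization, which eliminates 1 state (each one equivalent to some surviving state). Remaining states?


Original DFA: 4 states
Redundant states removed: 1
Minimized states = original - removed
= 4 - 1
= 3

3


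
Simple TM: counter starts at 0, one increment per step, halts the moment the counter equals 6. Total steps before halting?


Counter starts at 0. Counting sequence:
  Step 1: counter = 1
  Step 2: counter = 2
  Step 3: counter = 3
  Step 4: counter = 4
  Step 5: counter = 5
  Step 6: counter = 6
Counter reached 6 -> halt
Total steps = 6

6


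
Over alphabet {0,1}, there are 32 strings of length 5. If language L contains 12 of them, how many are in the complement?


Alphabet: {0,1}
String length: 5
Total strings of length 5 = 2^5 = 32
Strings in L = 12
Complement = total - |L|
= 32 - 12
= 20

20


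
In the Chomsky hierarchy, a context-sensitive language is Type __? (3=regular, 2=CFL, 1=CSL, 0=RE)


Chomsky hierarchy levels:
  Type 3: Regular (DFA/NFA/regex)
  Type 2: Context-free (PDA)
  Type 1: Context-sensitive
  Type 0: Recursively enumerable (TM)
'context-sensitive' corresponds to Type 1

1


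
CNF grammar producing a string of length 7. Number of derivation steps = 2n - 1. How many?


Chomsky Normal Form derivation:
String length n = 7
Each step either:
  - Splits a nonterminal into two (n-1 such steps)
  - Converts a nonterminal to terminal (n such steps)
Total = (n-1) + n = 2n - 1
= 2(7) - 1
= 14 - 1
= 13

13


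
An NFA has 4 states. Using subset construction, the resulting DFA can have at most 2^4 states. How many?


NFA has 4 states
Subset construction: each DFA state = subset of NFA states
Maximum subsets = 2^4
2^4 = 16

16


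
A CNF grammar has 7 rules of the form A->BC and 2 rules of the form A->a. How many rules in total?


CNF allows two rule forms:
  A -> BC (binary): 7 rules
  A -> a (terminal): 2 rules
Total = 7 + 2 = 9

9


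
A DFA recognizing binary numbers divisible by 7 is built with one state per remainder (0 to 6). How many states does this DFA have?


Divisibility by 7 is tracked via the remainder mod 7: 0, 1, ..., 6
The construction assigns one state to each remainder
Number of remainders = 7

7


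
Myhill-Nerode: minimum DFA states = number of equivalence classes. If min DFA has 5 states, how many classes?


Myhill-Nerode theorem:
Number of equivalence classes = number of states in minimal DFA
Minimal DFA states = 5
Therefore equivalence classes = 5

5


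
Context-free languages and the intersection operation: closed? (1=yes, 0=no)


CFL closure properties:
  Closed under: union, concatenation, Kleene star
  NOT closed under: intersection, complement
Operation 'intersection' is in not-closed list -> No (not closed)

0


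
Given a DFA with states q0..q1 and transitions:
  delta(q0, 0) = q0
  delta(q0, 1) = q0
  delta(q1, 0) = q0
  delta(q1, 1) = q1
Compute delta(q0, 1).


Looking up transition function:
delta(q0, 1) in the table
Row: q0, Column: 1
Result: q0

q0


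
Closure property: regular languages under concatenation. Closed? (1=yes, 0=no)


Regular languages are closed under:
- Union (DFA product construction)
- Intersection (DFA product construction)
- Complement (swap accept/reject states)
- Concatenation (NFA construction)
- Kleene star (NFA construction)
concatenation is in this list
Therefore: closed

1


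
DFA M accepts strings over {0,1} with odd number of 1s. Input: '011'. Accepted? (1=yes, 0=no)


DFA has 2 states: q_even (start, accept=no) and q_odd
Processing string '011' character by character:
  Position 0: read '0', 1-count=0 -> q_even (no change)
  Position 1: read '1', 1-count=1 -> q_odd
  Position 2: read '1', 1-count=2 -> q_even
Final state: q_even, total 1s = 2 (even); the DFA requires an odd count -> reject

0


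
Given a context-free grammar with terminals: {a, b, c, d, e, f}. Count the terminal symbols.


Terminal symbols: a, b, c, d, e, f
Counting each: a (#1), b (#2), c (#3), d (#4), e (#5), f (#6)
Total = 6

6


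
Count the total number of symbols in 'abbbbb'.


String: 'abbbbb'
Counting characters:
  'a' appears 1 time(s)
  'b' appears 5 time(s)
Total length = 1 + 5 = 6

6


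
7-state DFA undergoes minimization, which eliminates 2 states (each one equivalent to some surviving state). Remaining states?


Original DFA: 7 states
Redundant states removed: 2
Minimized states = original - removed
= 7 - 2
= 5

5


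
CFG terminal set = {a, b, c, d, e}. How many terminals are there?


Terminal symbols: a, b, c, d, e
Counting each: a (#1), b (#2), c (#3), d (#4), e (#5)
Total = 5

5


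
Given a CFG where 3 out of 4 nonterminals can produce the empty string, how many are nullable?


Nonterminals: {S, A, B, C}
A nonterminal is nullable if it can derive epsilon
Counting nullable nonterminals: 3
Total nullable = 3

3


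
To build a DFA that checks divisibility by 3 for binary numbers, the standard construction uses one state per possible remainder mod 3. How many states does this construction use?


Divisibility by 3 is tracked via the remainder mod 3: 0, 1, ..., 2
The construction assigns one state to each remainder
Number of remainders = 3

3


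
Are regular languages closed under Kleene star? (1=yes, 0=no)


Regular languages are closed under:
- Union (DFA product construction)
- Intersection (DFA product construction)
- Complement (swap accept/reject states)
- Concatenation (NFA construction)
- Kleene star (NFA construction)
Kleene star is in this list
Therefore: closed

1


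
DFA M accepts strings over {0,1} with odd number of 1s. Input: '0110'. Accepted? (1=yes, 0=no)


DFA has 2 states: q_even (start, accept=no) and q_odd
Processing string '0110' character by character:
  Position 0: read '0', 1-count=0 -> q_even (no change)
  Position 1: read '1', 1-count=1 -> q_odd
  Position 2: read '1', 1-count=2 -> q_even
  Position 3: read '0', 1-count=2 -> q_even (no change)
Final state: q_even, total 1s = 2 (even); the DFA requires an odd count -> reject

0


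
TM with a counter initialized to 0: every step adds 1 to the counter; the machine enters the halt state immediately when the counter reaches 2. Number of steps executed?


Counter starts at 0. Counting sequence:
  Step 1: counter = 1
  Step 2: counter = 2
Counter reached 2 -> halt
Total steps = 2

2


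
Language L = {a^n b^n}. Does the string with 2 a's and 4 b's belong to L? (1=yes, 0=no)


Language requires equal numbers of a's and b's
PDA pushes for each 'a', pops for each 'b'
Number of a's = 2
Number of b's = 4
2 != 4 -> Reject

0


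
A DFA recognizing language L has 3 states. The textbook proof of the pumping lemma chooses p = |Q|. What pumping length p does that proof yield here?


Pumping lemma for regular languages (standard proof):
Take p = |Q|, the number of DFA states.
Any string of length >= |Q| passes through |Q|+1 states while reading its first |Q| symbols,
so by pigeonhole some state repeats, giving the loop that can be pumped.
Here |Q| = 3
Therefore the proof uses p = 3

3


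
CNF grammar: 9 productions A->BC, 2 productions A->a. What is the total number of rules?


CNF allows two rule forms:
  A -> BC (binary): 9 rules
  A -> a (terminal): 2 rules
Total = 9 + 2 = 11

11


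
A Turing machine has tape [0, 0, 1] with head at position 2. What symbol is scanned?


Tape: [0, 0, 1]
Positions: 0 1 2
Values:    0 0 1
Head at position 2
tape[2] = 1

1


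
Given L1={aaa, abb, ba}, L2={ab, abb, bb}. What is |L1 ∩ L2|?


L1 = {aaa, abb, ba}
L2 = {ab, abb, bb}
Checking each string in L1 against L2:
  'aaa': in L2? No
  'abb': in L2? Yes
  'ba': in L2? No
Intersection = {abb}
|L1 ∩ L2| = 1

1


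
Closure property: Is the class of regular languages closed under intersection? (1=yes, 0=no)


Regular languages are closed under all standard operations:
- Union: Yes (product construction)
- Intersection: Yes (product construction)
- Complement: Yes (swap accept/reject)
- Concatenation: Yes (NFA construction)
Operation: intersection -> Closed

1


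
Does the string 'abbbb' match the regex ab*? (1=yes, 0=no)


Pattern: ab*
String: 'abbbb'
Pattern requires: exactly one 'a' followed by zero or more 'b's
First char is 'a' -> OK
Rest 'bbbb': all b's? Yes
Result: 1

1


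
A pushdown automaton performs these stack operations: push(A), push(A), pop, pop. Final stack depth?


Tracing stack operations:
  push(A) -> stack = [A], depth=1
  push(A) -> stack = [A,A], depth=2
  pop -> removed A, stack = [A], depth=1
  pop -> removed A, stack = [], depth=0
Final depth = 0

0


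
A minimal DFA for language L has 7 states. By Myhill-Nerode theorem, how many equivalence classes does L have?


Myhill-Nerode theorem:
Number of equivalence classes = number of states in minimal DFA
Minimal DFA states = 7
Therefore equivalence classes = 7

7


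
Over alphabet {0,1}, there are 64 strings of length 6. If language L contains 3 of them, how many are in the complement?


Alphabet: {0,1}
String length: 6
Total strings of length 6 = 2^6 = 64
Strings in L = 3
Complement = total - |L|
= 64 - 3
= 61

61


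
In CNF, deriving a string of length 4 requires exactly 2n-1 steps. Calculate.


Chomsky Normal Form derivation:
String length n = 4
Each step either:
  - Splits a nonterminal into two (n-1 such steps)
  - Converts a nonterminal to terminal (n such steps)
Total = (n-1) + n = 2n - 1
= 2(4) - 1
= 8 - 1
= 7

7


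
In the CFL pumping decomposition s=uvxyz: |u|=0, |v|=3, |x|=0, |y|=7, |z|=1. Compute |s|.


|s| = |u| + |v| + |x| + |y| + |z|
= 0 + 3 + 0 + 7 + 1
= 3 + 0 + 8
= 3 + 8
= 11

11


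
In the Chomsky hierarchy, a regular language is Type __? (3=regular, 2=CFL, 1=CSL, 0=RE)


Chomsky hierarchy levels:
  Type 3: Regular (DFA/NFA/regex)
  Type 2: Context-free (PDA)
  Type 1: Context-sensitive
  Type 0: Recursively enumerable (TM)
'regular' corresponds to Type 3

3


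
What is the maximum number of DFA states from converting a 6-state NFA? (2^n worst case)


NFA has 6 states
Subset construction: each DFA state = subset of NFA states
Maximum subsets = 2^6
2^6 = 64

64


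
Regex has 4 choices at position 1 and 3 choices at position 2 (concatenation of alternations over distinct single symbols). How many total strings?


First group: 4 alternatives
Second group: 3 alternatives
Concatenation: each choice from group 1 pairs with each from group 2
Total = 4 x 3 = 12

12


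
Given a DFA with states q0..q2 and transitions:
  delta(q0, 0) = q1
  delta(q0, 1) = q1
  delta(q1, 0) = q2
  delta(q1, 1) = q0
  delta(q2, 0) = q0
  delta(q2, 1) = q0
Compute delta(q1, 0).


Looking up transition function:
delta(q1, 0) in the table
Row: q1, Column: 0
Result: q2

q2


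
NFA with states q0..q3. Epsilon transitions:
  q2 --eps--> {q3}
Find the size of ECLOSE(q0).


Starting from q0
Initialize closure = {q0}
q0 has no outgoing epsilon transitions -> nothing to add
Final closure: {q0}
Size = 1

1


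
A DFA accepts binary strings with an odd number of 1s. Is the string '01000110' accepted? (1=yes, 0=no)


DFA has 2 states: q_even (start, accept=no) and q_odd
Processing string '01000110' character by character:
  Position 0: read '0', 1-count=0 -> q_even (no change)
  Position 1: read '1', 1-count=1 -> q_odd
  Position 2: read '0', 1-count=1 -> q_odd (no change)
  Position 3: read '0', 1-count=1 -> q_odd (no change)
  Position 4: read '0', 1-count=1 -> q_odd (no change)
  Position 5: read '1', 1-count=2 -> q_even
  Position 6: read '1', 1-count=3 -> q_odd
  Position 7: read '0', 1-count=3 -> q_odd (no change)
Final state: q_odd, total 1s = 3 (odd); the DFA requires an odd count -> accept

1


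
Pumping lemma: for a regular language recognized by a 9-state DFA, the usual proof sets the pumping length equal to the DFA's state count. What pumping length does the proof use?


Pumping lemma for regular languages (standard proof):
Take p = |Q|, the number of DFA states.
Any string of length >= |Q| passes through |Q|+1 states while reading its first |Q| symbols,
so by pigeonhole some state repeats, giving the loop that can be pumped.
Here |Q| = 9
Therefore the proof uses p = 9

9


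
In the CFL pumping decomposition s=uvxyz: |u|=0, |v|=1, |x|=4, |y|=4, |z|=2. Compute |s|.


|s| = |u| + |v| + |x| + |y| + |z|
= 0 + 1 + 4 + 4 + 2
= 1 + 4 + 6
= 5 + 6
= 11

11


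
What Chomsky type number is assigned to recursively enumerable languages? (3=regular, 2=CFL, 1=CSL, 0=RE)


Chomsky hierarchy levels:
  Type 3: Regular (DFA/NFA/regex)
  Type 2: Context-free (PDA)
  Type 1: Context-sensitive
  Type 0: Recursively enumerable (TM)
'recursively enumerable' corresponds to Type 0

0


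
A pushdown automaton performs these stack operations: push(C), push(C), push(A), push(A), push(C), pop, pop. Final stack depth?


Tracing stack operations:
  push(C) -> stack = [C], depth=1
  push(C) -> stack = [C,C], depth=2
  push(A) -> stack = [C,C,A], depth=3
  push(A) -> stack = [C,C,A,A], depth=4
  push(C) -> stack = [C,C,A,A,C], depth=5
  pop -> removed C, stack = [C,C,A,A], depth=4
  pop -> removed A, stack = [C,C,A], depth=3
Final depth = 3

3
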